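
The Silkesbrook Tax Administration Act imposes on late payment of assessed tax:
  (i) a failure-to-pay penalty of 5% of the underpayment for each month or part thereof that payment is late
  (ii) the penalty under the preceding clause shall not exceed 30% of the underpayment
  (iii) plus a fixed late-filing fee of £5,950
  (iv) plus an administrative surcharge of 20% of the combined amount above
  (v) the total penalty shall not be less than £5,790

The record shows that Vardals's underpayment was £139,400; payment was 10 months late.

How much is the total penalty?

Accrued rate: 5% × 10 = 50%, capped at 30% → 30%
Failure-to-pay penalty: 30% of £139,400 = £41,820
Penalty before surcharge: £41,820 + £5,950 = £47,770
Administrative surcharge: 20% of £47,770 = £9,554
Total penalty: £47,770 + £9,554 = £57,324
Minimum £5,790: £57,324 meets the minimum, no increase.

Penalty: £57,324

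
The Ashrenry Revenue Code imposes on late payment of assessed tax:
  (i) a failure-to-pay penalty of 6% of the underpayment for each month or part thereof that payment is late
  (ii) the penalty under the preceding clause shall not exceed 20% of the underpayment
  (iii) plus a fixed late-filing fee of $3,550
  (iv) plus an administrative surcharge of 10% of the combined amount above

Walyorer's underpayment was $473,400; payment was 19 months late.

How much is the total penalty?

Accrued rate: 6% × 19 = 114%, capped at 20% → 20%
Failure-to-pay penalty: 20% of $473,400 = $94,680
Penalty before surcharge: $94,680 + $3,550 = $98,230
Administrative surcharge: 10% of $98,230 = $9,823
Total penalty: $98,230 + $9,823 = $108,053

$108,053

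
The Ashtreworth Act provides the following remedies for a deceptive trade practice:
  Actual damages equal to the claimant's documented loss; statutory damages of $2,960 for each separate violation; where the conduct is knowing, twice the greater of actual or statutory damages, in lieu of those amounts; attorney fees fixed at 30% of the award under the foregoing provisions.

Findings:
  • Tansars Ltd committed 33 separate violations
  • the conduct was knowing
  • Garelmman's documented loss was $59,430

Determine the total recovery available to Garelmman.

$253,968

Statutory damages: 33 × $2,960 = $97,680
Greater of actual damages ($59,430) or statutory damages ($97,680): $97,680
Doubled: 2 × $97,680 = $195,360
Attorney fees: 30% of $195,360 = $58,608
Total recovery: $195,360 + $58,608 = $253,968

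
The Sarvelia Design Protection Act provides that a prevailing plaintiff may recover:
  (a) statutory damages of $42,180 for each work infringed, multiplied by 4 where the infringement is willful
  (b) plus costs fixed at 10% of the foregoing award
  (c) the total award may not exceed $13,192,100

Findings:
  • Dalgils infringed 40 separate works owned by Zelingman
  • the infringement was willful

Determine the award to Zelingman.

$7,423,680

Statutory damages: 40 × $42,180 = $1,687,200
Multiplied by 4: 4 × $1,687,200 = $6,748,800
Costs: 10% of $6,748,800 = $674,880
Award plus costs: $6,748,800 + $674,880 = $7,423,680
Cap at $13,192,100: $7,423,680 is within the cap, no reduction.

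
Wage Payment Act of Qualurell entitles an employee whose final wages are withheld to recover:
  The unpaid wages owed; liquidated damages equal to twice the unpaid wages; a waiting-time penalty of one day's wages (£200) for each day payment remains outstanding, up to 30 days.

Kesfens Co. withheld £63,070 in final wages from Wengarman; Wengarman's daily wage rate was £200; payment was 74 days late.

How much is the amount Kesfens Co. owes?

£195,210

Doubled: 2 × £63,070 = £126,140
Penalty days: min(74, 30) = 30
Waiting-time penalty: 30 × £200 = £6,000
Total award: £63,070 + £126,140 + £6,000 = £195,210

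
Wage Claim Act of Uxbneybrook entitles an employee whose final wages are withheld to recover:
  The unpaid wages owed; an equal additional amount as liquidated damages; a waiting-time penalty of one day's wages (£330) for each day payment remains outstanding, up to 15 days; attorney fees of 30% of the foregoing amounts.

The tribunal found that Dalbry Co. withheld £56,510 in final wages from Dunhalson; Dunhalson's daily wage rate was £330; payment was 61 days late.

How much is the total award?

£153,361

Liquidated damages (equal amount): £56,510
Penalty days: min(61, 15) = 15
Waiting-time penalty: 15 × £330 = £4,950
Subtotal: £56,510 + £56,510 + £4,950 = £117,970
Attorney fees: 30% of £117,970 = £35,391
Total award: £117,970 + £35,391 = £153,361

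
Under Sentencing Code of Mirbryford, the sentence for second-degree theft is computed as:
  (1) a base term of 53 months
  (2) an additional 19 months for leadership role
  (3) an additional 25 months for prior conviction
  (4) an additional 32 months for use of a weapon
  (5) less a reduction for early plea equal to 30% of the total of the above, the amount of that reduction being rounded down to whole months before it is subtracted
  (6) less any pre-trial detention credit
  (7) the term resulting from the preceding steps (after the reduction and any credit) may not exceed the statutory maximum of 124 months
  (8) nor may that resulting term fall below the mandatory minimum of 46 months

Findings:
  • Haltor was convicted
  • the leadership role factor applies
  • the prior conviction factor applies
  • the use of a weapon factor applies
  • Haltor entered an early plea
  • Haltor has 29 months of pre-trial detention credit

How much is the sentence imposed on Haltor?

Leadership role enhancement: +19 months
Prior conviction enhancement: +25 months
Use of a weapon enhancement: +32 months
Adjusted term: 53 months + 19 months + 25 months + 32 months = 129 months
Early plea reduction: 30% of 129 months = 38 months (rounded down)
After reduction: 129 − 38 = 91 months
Less pre-trial detention credit: 91 months − 29 months = 62 months
Cap at 124 months: 62 months is within the cap, no reduction.
Minimum 46 months: 62 months meets the minimum, no increase.

Sentence: 62 months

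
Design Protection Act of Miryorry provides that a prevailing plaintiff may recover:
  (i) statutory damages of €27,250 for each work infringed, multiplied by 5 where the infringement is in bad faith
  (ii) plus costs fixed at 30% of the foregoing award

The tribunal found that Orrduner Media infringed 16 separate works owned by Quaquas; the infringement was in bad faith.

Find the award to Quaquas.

Statutory damages: 16 × €27,250 = €436,000
Multiplied by 5: 5 × €436,000 = €2,180,000
Costs: 30% of €2,180,000 = €654,000
Award plus costs: €2,180,000 + €654,000 = €2,834,000

€2,834,000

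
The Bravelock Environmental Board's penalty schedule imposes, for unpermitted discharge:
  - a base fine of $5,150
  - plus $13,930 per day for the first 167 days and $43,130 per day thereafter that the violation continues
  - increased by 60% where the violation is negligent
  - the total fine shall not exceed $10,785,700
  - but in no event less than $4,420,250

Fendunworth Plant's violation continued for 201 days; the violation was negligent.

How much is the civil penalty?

First 167 days: 167 × $13,930 = $2,326,310
Remaining days: (201 − 167) × $43,130 = $1,466,420
Per-day component: $2,326,310 + $1,466,420 = $3,792,730
Base plus per-day: $5,150 + $3,792,730 = $3,797,880
Enhancement: 60% of $3,797,880 = $2,278,728
Enhanced fine: $3,797,880 + $2,278,728 = $6,076,608
Cap at $10,785,700: $6,076,608 is within the cap, no reduction.
Minimum $4,420,250: $6,076,608 meets the minimum, no increase.

Civil penalty: $6,076,608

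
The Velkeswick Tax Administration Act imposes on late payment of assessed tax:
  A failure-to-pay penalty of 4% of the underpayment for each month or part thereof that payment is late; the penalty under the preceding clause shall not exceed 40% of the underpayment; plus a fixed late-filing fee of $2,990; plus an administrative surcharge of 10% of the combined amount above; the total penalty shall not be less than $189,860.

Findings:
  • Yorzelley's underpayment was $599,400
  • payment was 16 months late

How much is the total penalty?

Accrued rate: 4% × 16 = 64%, capped at 40% → 40%
Failure-to-pay penalty: 40% of $599,400 = $239,760
Penalty before surcharge: $239,760 + $2,990 = $242,750
Administrative surcharge: 10% of $242,750 = $24,275
Total penalty: $242,750 + $24,275 = $267,025
Minimum $189,860: $267,025 meets the minimum, no increase.

$267,025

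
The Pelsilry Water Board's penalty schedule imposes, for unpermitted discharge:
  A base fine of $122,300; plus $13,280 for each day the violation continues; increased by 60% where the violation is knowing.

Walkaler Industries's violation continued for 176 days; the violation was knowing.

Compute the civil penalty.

$3,935,328

Per-day component: 176 × $13,280 = $2,337,280
Base plus per-day: $122,300 + $2,337,280 = $2,459,580
Enhancement: 60% of $2,459,580 = $1,475,748
Enhanced fine: $2,459,580 + $1,475,748 = $3,935,328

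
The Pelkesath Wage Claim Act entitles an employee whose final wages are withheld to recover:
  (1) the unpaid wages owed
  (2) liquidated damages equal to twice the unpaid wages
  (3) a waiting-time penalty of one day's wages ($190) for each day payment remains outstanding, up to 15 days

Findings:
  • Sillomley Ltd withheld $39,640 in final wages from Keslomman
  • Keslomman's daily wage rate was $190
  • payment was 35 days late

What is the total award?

Doubled: 2 × $39,640 = $79,280
Penalty days: min(35, 15) = 15
Waiting-time penalty: 15 × $190 = $2,850
Total award: $39,640 + $79,280 + $2,850 = $121,770

$121,770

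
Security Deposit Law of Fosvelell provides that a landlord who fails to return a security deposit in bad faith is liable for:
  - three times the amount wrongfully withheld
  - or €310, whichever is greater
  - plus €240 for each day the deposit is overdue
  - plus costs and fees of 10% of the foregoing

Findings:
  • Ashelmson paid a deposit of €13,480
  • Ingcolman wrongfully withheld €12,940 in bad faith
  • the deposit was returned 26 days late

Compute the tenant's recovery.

Trebled: 3 × €12,940 = €38,820
Minimum €310: €38,820 meets the minimum, no increase.
Late-return penalty: 26 × €240 = €6,240
Damages plus late penalty: €38,820 + €6,240 = €45,060
Costs and fees: 10% of €45,060 = €4,506
Total recovery: €45,060 + €4,506 = €49,566

€49,566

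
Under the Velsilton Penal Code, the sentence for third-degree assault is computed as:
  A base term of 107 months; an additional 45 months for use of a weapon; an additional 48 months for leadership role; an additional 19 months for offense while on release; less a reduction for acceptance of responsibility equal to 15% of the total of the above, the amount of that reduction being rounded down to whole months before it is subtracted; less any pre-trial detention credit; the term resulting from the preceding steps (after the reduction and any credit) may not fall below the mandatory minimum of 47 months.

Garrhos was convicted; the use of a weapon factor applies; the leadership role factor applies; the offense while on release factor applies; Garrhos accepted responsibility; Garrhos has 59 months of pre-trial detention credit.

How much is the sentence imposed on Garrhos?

128 months

Use of a weapon enhancement: +45 months
Leadership role enhancement: +48 months
Offense while on release enhancement: +19 months
Adjusted term: 107 months + 45 months + 48 months + 19 months = 219 months
Acceptance of responsibility reduction: 15% of 219 months = 32 months (rounded down)
After reduction: 219 − 32 = 187 months
Less pre-trial detention credit: 187 months − 59 months = 128 months
Minimum 47 months: 128 months meets the minimum, no increase.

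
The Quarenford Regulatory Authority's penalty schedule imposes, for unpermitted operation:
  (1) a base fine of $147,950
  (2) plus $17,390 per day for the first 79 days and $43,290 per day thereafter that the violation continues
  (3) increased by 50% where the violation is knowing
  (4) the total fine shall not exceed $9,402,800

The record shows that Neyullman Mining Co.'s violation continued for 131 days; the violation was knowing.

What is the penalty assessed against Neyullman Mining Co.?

First 79 days: 79 × $17,390 = $1,373,810
Remaining days: (131 − 79) × $43,290 = $2,251,080
Per-day component: $1,373,810 + $2,251,080 = $3,624,890
Base plus per-day: $147,950 + $3,624,890 = $3,772,840
Enhancement: 50% of $3,772,840 = $1,886,420
Enhanced fine: $3,772,840 + $1,886,420 = $5,659,260
Cap at $9,402,800: $5,659,260 is within the cap, no reduction.

$5,659,260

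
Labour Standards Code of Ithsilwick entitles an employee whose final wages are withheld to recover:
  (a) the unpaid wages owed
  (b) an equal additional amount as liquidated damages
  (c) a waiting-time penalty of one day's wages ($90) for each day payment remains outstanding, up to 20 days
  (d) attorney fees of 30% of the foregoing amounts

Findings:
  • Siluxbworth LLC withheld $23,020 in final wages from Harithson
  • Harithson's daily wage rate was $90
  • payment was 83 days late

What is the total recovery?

Liquidated damages (equal amount): $23,020
Penalty days: min(83, 20) = 20
Waiting-time penalty: 20 × $90 = $1,800
Subtotal: $23,020 + $23,020 + $1,800 = $47,840
Attorney fees: 30% of $47,840 = $14,352
Total award: $47,840 + $14,352 = $62,192

Total award: $62,192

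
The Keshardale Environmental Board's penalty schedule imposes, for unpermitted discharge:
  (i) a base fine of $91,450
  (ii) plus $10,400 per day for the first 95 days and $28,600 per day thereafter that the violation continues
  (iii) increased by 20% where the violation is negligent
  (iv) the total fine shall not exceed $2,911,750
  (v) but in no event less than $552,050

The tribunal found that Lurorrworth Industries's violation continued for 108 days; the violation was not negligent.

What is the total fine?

$1,451,250

First 95 days: 95 × $10,400 = $988,000
Remaining days: (108 − 95) × $28,600 = $371,800
Per-day component: $988,000 + $371,800 = $1,359,800
Base plus per-day: $91,450 + $1,359,800 = $1,451,250
The violation was not negligent: no 20% increase.
Cap at $2,911,750: $1,451,250 is within the cap, no reduction.
Minimum $552,050: $1,451,250 meets the minimum, no increase.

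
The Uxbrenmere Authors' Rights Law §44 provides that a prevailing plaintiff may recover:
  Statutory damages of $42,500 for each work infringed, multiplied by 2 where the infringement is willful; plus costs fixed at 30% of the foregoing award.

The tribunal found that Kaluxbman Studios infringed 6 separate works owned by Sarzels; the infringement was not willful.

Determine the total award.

Statutory damages: 6 × $42,500 = $255,000
Infringement not willful: no ×2 enhancement.
Costs: 30% of $255,000 = $76,500
Award plus costs: $255,000 + $76,500 = $331,500

Award: $331,500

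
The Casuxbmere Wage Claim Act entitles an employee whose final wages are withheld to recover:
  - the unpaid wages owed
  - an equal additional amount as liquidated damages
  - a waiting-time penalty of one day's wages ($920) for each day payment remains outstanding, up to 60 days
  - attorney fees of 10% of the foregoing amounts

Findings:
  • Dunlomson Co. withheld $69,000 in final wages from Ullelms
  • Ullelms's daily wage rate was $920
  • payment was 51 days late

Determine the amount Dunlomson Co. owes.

$203,412

Liquidated damages (equal amount): $69,000
Penalty days: min(51, 60) = 51
Waiting-time penalty: 51 × $920 = $46,920
Subtotal: $69,000 + $69,000 + $46,920 = $184,920
Attorney fees: 10% of $184,920 = $18,492
Total award: $184,920 + $18,492 = $203,412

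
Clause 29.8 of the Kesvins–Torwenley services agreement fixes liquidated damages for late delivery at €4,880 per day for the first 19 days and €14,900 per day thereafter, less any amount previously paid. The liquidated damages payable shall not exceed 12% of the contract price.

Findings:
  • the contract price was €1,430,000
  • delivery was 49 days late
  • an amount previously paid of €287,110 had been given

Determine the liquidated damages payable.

€171,600

First 19 days: 19 × €4,880 = €92,720
Remaining days: (49 − 19) × €14,900 = €447,000
Accrued per-day damages: €92,720 + €447,000 = €539,720
Less amount previously paid: €539,720 − €287,110 = €252,610
Cap: 12% of €1,430,000 = €171,600
Cap at €171,600: €252,610 exceeds the cap → €171,600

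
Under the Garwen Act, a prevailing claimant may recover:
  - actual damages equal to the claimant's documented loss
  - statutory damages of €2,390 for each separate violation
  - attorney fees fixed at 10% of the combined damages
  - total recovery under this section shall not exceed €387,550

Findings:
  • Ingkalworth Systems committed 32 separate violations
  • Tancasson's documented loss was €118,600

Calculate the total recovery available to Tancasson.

€214,588

Statutory damages: 32 × €2,390 = €76,480
Combined damages: €118,600 + €76,480 = €195,080
Attorney fees: 10% of €195,080 = €19,508
Total before cap: €195,080 + €19,508 = €214,588
Cap at €387,550: €214,588 is within the cap, no reduction.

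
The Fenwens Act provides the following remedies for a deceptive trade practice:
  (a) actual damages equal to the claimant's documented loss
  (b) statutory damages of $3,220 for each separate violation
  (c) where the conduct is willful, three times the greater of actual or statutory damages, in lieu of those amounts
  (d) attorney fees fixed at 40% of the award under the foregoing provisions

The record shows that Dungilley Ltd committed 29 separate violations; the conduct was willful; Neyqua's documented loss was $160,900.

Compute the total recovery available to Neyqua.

Statutory damages: 29 × $3,220 = $93,380
Greater of actual damages ($160,900) or statutory damages ($93,380): $160,900
Trebled: 3 × $160,900 = $482,700
Attorney fees: 40% of $482,700 = $193,080
Total recovery: $482,700 + $193,080 = $675,780

Total recovery: $675,780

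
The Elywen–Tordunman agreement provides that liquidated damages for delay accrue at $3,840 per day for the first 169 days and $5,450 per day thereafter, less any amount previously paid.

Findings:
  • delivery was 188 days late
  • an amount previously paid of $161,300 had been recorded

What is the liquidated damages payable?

$591,210

First 169 days: 169 × $3,840 = $648,960
Remaining days: (188 − 169) × $5,450 = $103,550
Accrued per-day damages: $648,960 + $103,550 = $752,510
Less amount previously paid: $752,510 − $161,300 = $591,210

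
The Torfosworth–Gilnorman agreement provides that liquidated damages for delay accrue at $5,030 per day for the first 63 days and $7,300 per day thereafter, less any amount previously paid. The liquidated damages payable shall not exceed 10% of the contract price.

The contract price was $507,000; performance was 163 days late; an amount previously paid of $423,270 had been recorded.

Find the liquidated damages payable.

First 63 days: 63 × $5,030 = $316,890
Remaining days: (163 − 63) × $7,300 = $730,000
Accrued per-day damages: $316,890 + $730,000 = $1,046,890
Less amount previously paid: $1,046,890 − $423,270 = $623,620
Cap: 10% of $507,000 = $50,700
Cap at $50,700: $623,620 exceeds the cap → $50,700

$50,700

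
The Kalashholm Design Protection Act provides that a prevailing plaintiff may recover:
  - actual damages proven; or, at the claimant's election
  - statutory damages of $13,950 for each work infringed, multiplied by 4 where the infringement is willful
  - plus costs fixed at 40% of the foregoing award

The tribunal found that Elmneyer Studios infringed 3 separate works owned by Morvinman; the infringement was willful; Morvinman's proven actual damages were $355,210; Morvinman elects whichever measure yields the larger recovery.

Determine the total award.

$497,294

Statutory damages: 3 × $13,950 = $41,850
Multiplied by 4: 4 × $41,850 = $167,400
Greater of actual damages ($355,210) or enhanced statutory damages ($167,400): $355,210
Costs: 40% of $355,210 = $142,084
Award plus costs: $355,210 + $142,084 = $497,294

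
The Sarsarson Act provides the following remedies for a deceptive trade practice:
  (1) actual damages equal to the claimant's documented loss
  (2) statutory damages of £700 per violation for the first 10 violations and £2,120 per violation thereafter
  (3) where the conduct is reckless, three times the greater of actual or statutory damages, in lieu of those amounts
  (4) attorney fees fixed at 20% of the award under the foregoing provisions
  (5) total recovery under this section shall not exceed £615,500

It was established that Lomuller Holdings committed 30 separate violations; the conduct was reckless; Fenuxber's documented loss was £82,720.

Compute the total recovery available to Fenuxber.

£297,792

First 10 violations: 10 × £700 = £7,000
Remaining violations: (30 − 10) × £2,120 = £42,400
Statutory damages: £7,000 + £42,400 = £49,400
Greater of actual damages (£82,720) or statutory damages (£49,400): £82,720
Trebled: 3 × £82,720 = £248,160
Attorney fees: 20% of £248,160 = £49,632
Total before cap: £248,160 + £49,632 = £297,792
Cap at £615,500: £297,792 is within the cap, no reduction.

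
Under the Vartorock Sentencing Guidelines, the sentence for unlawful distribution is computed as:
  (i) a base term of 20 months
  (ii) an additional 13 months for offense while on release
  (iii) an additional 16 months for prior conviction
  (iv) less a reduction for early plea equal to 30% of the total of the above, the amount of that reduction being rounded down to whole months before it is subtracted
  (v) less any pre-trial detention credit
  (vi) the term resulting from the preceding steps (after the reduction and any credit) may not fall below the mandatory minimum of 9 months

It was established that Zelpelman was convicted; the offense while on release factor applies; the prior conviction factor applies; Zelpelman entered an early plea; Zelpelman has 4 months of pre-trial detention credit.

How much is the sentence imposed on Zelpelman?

31 months

Offense while on release enhancement: +13 months
Prior conviction enhancement: +16 months
Adjusted term: 20 months + 13 months + 16 months = 49 months
Early plea reduction: 30% of 49 months = 14 months (rounded down)
After reduction: 49 − 14 = 35 months
Less pre-trial detention credit: 35 months − 4 months = 31 months
Minimum 9 months: 31 months meets the minimum, no increase.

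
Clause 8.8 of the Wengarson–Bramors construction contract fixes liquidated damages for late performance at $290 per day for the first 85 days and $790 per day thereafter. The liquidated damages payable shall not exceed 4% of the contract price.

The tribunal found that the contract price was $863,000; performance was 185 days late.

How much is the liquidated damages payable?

First 85 days: 85 × $290 = $24,650
Remaining days: (185 − 85) × $790 = $79,000
Accrued per-day damages: $24,650 + $79,000 = $103,650
Cap: 4% of $863,000 = $34,520
Cap at $34,520: $103,650 exceeds the cap → $34,520

$34,520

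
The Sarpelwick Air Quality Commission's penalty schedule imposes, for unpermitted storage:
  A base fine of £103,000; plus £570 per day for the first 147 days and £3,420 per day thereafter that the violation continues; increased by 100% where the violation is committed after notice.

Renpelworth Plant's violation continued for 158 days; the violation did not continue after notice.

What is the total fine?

£224,410

First 147 days: 147 × £570 = £83,790
Remaining days: (158 − 147) × £3,420 = £37,620
Per-day component: £83,790 + £37,620 = £121,410
Base plus per-day: £103,000 + £121,410 = £224,410
The violation did not continue after notice: no 100% increase.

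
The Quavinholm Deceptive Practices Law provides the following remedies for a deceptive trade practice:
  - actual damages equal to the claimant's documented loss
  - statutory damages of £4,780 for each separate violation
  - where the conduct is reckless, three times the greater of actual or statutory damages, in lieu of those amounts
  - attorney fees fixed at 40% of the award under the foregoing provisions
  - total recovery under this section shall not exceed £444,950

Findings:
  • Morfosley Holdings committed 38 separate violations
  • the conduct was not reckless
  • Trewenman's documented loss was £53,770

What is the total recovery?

Statutory damages: 38 × £4,780 = £181,640
Conduct not reckless: the in-lieu enhancement does not apply.
Actual plus statutory damages: £53,770 + £181,640 = £235,410
Attorney fees: 40% of £235,410 = £94,164
Total before cap: £235,410 + £94,164 = £329,574
Cap at £444,950: £329,574 is within the cap, no reduction.

£329,574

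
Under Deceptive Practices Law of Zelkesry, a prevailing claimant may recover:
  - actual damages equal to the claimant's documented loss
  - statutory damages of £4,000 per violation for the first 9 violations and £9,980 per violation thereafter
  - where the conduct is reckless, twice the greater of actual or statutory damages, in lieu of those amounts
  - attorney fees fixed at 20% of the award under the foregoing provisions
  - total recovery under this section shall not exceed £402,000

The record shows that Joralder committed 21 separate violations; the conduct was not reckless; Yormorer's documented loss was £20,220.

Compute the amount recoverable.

£211,176

First 9 violations: 9 × £4,000 = £36,000
Remaining violations: (21 − 9) × £9,980 = £119,760
Statutory damages: £36,000 + £119,760 = £155,760
Conduct not reckless: the in-lieu enhancement does not apply.
Actual plus statutory damages: £20,220 + £155,760 = £175,980
Attorney fees: 20% of £175,980 = £35,196
Total before cap: £175,980 + £35,196 = £211,176
Cap at £402,000: £211,176 is within the cap, no reduction.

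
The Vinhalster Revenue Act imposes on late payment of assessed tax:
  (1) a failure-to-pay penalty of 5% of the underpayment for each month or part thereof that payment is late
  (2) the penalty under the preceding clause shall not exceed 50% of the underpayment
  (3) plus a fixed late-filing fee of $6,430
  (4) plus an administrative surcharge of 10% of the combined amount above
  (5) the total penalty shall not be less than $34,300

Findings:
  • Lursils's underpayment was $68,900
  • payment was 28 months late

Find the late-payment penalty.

Accrued rate: 5% × 28 = 140%, capped at 50% → 50%
Failure-to-pay penalty: 50% of $68,900 = $34,450
Penalty before surcharge: $34,450 + $6,430 = $40,880
Administrative surcharge: 10% of $40,880 = $4,088
Total penalty: $40,880 + $4,088 = $44,968
Minimum $34,300: $44,968 meets the minimum, no increase.

Penalty: $44,968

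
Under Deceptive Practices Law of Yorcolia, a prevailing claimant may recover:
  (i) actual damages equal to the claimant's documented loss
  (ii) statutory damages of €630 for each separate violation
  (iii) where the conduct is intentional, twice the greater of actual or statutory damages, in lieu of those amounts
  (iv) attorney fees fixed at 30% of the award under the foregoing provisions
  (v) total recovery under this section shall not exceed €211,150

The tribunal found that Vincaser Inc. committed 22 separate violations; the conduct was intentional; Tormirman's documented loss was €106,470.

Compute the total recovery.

Statutory damages: 22 × €630 = €13,860
Greater of actual damages (€106,470) or statutory damages (€13,860): €106,470
Doubled: 2 × €106,470 = €212,940
Attorney fees: 30% of €212,940 = €63,882
Total before cap: €212,940 + €63,882 = €276,822
Cap at €211,150: €276,822 exceeds the cap → €211,150

€211,150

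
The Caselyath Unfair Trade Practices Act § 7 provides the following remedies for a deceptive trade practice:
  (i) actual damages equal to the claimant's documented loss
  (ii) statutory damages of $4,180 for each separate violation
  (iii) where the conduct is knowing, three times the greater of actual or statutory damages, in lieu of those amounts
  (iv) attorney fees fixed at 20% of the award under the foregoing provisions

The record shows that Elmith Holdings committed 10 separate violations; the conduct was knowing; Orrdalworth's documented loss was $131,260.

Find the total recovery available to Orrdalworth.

Total recovery: $472,536

Statutory damages: 10 × $4,180 = $41,800
Greater of actual damages ($131,260) or statutory damages ($41,800): $131,260
Trebled: 3 × $131,260 = $393,780
Attorney fees: 20% of $393,780 = $78,756
Total recovery: $393,780 + $78,756 = $472,536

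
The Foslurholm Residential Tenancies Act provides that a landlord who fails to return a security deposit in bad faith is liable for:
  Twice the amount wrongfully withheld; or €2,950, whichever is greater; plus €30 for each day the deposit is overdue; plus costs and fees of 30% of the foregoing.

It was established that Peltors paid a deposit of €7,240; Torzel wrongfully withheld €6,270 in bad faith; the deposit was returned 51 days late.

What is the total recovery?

€18,291

Doubled: 2 × €6,270 = €12,540
Minimum €2,950: €12,540 meets the minimum, no increase.
Late-return penalty: 51 × €30 = €1,530
Damages plus late penalty: €12,540 + €1,530 = €14,070
Costs and fees: 30% of €14,070 = €4,221
Total recovery: €14,070 + €4,221 = €18,291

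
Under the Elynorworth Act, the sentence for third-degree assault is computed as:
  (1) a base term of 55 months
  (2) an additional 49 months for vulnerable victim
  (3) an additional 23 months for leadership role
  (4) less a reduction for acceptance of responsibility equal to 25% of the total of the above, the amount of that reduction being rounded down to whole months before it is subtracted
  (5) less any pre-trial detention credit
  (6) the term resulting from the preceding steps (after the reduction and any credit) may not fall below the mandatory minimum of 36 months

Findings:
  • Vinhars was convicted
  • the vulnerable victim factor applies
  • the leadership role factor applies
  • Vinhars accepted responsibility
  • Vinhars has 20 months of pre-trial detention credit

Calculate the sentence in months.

Vulnerable victim enhancement: +49 months
Leadership role enhancement: +23 months
Adjusted term: 55 months + 49 months + 23 months = 127 months
Acceptance of responsibility reduction: 25% of 127 months = 31 months (rounded down)
After reduction: 127 − 31 = 96 months
Less pre-trial detention credit: 96 months − 20 months = 76 months
Minimum 36 months: 76 months meets the minimum, no increase.

76 months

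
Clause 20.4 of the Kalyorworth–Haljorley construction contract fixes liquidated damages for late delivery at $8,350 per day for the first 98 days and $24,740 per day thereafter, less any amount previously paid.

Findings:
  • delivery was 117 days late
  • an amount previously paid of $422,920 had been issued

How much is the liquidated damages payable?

First 98 days: 98 × $8,350 = $818,300
Remaining days: (117 − 98) × $24,740 = $470,060
Accrued per-day damages: $818,300 + $470,060 = $1,288,360
Less amount previously paid: $1,288,360 − $422,920 = $865,440

$865,440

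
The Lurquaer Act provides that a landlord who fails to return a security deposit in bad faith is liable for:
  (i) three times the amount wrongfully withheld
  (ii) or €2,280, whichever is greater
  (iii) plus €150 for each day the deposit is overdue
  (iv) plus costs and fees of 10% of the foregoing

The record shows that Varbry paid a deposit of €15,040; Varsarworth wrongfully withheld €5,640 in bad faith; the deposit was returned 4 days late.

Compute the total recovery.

€19,272

Trebled: 3 × €5,640 = €16,920
Minimum €2,280: €16,920 meets the minimum, no increase.
Late-return penalty: 4 × €150 = €600
Damages plus late penalty: €16,920 + €600 = €17,520
Costs and fees: 10% of €17,520 = €1,752
Total recovery: €17,520 + €1,752 = €19,272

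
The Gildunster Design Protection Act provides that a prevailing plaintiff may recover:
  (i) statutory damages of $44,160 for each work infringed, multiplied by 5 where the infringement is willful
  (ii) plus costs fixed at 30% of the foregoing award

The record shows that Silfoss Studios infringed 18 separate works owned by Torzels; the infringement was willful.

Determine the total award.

Award: $5,166,720

Statutory damages: 18 × $44,160 = $794,880
Multiplied by 5: 5 × $794,880 = $3,974,400
Costs: 30% of $3,974,400 = $1,192,320
Award plus costs: $3,974,400 + $1,192,320 = $5,166,720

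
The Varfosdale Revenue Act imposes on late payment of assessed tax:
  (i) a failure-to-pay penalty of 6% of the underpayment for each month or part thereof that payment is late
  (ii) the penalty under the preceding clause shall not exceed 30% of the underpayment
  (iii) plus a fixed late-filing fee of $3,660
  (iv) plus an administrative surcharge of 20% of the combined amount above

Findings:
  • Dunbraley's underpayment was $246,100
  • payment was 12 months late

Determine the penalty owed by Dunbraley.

Accrued rate: 6% × 12 = 72%, capped at 30% → 30%
Failure-to-pay penalty: 30% of $246,100 = $73,830
Penalty before surcharge: $73,830 + $3,660 = $77,490
Administrative surcharge: 20% of $77,490 = $15,498
Total penalty: $77,490 + $15,498 = $92,988

$92,988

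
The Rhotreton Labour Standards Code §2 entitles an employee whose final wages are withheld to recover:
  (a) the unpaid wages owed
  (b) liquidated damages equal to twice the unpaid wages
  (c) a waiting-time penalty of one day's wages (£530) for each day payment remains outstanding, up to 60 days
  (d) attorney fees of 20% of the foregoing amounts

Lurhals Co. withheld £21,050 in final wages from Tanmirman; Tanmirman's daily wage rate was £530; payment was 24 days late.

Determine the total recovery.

Doubled: 2 × £21,050 = £42,100
Penalty days: min(24, 60) = 24
Waiting-time penalty: 24 × £530 = £12,720
Subtotal: £21,050 + £42,100 + £12,720 = £75,870
Attorney fees: 20% of £75,870 = £15,174
Total award: £75,870 + £15,174 = £91,044

£91,044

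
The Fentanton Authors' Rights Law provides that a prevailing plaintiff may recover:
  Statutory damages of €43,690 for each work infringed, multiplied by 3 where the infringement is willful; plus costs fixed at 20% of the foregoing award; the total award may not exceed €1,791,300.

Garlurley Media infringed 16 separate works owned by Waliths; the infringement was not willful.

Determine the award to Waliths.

Award: €838,848

Statutory damages: 16 × €43,690 = €699,040
Infringement not willful: no ×3 enhancement.
Costs: 20% of €699,040 = €139,808
Award plus costs: €699,040 + €139,808 = €838,848
Cap at €1,791,300: €838,848 is within the cap, no reduction.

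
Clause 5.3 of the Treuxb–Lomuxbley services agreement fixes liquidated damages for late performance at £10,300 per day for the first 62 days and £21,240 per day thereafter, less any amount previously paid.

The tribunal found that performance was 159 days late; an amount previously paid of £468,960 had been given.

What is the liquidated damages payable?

First 62 days: 62 × £10,300 = £638,600
Remaining days: (159 − 62) × £21,240 = £2,060,280
Accrued per-day damages: £638,600 + £2,060,280 = £2,698,880
Less amount previously paid: £2,698,880 − £468,960 = £2,229,920

£2,229,920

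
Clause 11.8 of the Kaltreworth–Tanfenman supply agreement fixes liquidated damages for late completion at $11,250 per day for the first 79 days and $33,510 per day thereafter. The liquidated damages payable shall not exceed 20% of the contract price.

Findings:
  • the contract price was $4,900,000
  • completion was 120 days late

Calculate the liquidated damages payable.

$980,000

First 79 days: 79 × $11,250 = $888,750
Remaining days: (120 − 79) × $33,510 = $1,373,910
Accrued per-day damages: $888,750 + $1,373,910 = $2,262,660
Cap: 20% of $4,900,000 = $980,000
Cap at $980,000: $2,262,660 exceeds the cap → $980,000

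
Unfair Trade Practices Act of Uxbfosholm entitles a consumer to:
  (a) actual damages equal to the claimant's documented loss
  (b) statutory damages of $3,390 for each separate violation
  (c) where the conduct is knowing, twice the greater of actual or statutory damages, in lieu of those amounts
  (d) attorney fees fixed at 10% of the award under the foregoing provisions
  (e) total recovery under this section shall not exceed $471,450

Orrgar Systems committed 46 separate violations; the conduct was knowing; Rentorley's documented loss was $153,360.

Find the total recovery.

$343,068

Statutory damages: 46 × $3,390 = $155,940
Greater of actual damages ($153,360) or statutory damages ($155,940): $155,940
Doubled: 2 × $155,940 = $311,880
Attorney fees: 10% of $311,880 = $31,188
Total before cap: $311,880 + $31,188 = $343,068
Cap at $471,450: $343,068 is within the cap, no reduction.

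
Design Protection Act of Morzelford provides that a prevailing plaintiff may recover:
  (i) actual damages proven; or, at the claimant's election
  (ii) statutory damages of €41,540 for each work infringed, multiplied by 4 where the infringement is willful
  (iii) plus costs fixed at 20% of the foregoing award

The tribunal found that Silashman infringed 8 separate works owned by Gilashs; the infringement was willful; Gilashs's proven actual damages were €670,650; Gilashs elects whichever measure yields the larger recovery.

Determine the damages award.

Statutory damages: 8 × €41,540 = €332,320
Multiplied by 4: 4 × €332,320 = €1,329,280
Greater of actual damages (€670,650) or enhanced statutory damages (€1,329,280): €1,329,280
Costs: 20% of €1,329,280 = €265,856
Award plus costs: €1,329,280 + €265,856 = €1,595,136

Award: €1,595,136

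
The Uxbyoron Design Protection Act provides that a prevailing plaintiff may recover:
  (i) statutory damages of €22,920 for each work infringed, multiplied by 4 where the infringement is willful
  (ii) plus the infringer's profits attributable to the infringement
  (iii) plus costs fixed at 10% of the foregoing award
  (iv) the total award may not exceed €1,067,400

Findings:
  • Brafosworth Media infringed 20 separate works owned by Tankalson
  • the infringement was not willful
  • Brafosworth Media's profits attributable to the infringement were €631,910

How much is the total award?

Award: €1,067,400

Statutory damages: 20 × €22,920 = €458,400
Infringement not willful: no ×4 enhancement.
Combined award: €458,400 + €631,910 = €1,090,310
Costs: 10% of €1,090,310 = €109,031
Award plus costs: €1,090,310 + €109,031 = €1,199,341
Cap at €1,067,400: €1,199,341 exceeds the cap → €1,067,400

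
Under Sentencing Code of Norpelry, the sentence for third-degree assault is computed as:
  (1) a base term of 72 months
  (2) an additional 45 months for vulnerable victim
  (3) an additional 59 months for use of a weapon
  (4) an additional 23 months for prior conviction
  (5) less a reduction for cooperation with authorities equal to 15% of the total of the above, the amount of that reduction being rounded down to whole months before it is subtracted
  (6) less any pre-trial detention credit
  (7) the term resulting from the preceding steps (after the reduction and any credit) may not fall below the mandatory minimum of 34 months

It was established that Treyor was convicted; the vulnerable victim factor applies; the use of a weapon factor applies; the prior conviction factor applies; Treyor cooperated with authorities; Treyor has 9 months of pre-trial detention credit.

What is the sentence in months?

Vulnerable victim enhancement: +45 months
Use of a weapon enhancement: +59 months
Prior conviction enhancement: +23 months
Adjusted term: 72 months + 45 months + 59 months + 23 months = 199 months
Cooperation with authorities reduction: 15% of 199 months = 29 months (rounded down)
After reduction: 199 − 29 = 170 months
Less pre-trial detention credit: 170 months − 9 months = 161 months
Minimum 34 months: 161 months meets the minimum, no increase.

161 months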